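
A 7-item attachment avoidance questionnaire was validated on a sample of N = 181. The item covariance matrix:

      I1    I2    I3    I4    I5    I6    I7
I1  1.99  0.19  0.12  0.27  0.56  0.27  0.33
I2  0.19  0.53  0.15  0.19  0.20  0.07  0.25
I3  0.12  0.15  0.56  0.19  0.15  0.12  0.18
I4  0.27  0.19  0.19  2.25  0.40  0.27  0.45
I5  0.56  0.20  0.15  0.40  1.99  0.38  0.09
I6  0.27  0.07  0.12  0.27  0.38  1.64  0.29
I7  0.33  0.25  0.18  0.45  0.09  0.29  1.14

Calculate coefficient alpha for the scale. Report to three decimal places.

Σσᵢ² = 1.99 + 0.53 + 0.56 + 2.25 + 1.99 + 1.64 + 1.14 = 10.10
Sum of off-diagonal covariances = 5.12
σ²_T = 10.10 + 2 × 5.12 = 20.34
α = (k/(k−1))·(1 − Σσᵢ²/σ²_T) = (7/6)·(1 − 10.10/20.34) = 0.587

α = 0.587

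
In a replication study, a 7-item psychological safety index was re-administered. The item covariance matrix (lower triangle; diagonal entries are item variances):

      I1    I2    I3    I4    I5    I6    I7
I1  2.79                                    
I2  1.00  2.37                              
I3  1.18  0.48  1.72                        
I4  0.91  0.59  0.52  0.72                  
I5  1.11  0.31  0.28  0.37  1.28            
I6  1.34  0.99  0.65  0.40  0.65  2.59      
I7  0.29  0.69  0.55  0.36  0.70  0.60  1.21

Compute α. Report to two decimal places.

α = 0.80

ΣVar(i) = 2.79 + 2.37 + 1.72 + 0.72 + 1.28 + 2.59 + 1.21 = 12.68
Sum of off-diagonal covariances = 13.97
σ²_total = 12.68 + 2 × 13.97 = 40.62
α = (k/(k−1))·(1 − ΣVar(i)/σ²_total) = (7/6)·(1 − 12.68/40.62) = 0.80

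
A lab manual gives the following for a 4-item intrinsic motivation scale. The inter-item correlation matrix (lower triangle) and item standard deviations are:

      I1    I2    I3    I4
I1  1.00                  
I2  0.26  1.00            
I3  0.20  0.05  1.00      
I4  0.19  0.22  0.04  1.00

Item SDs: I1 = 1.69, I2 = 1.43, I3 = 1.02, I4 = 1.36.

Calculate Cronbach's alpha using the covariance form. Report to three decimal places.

Cronbach's alpha = 0.447

Σσ²ᵢ = 1.69² + 1.43² + 1.02² + 1.36² = 7.7910
Covariances σ_ij = r_ij · s_i · s_j:
  σ(I1,I2) = 0.26 × 1.69 × 1.43 = 0.6283
  σ(I1,I3) = 0.20 × 1.69 × 1.02 = 0.3448
  σ(I1,I4) = 0.19 × 1.69 × 1.36 = 0.4367
  σ(I2,I3) = 0.05 × 1.43 × 1.02 = 0.0729
  σ(I2,I4) = 0.22 × 1.43 × 1.36 = 0.4279
  σ(I3,I4) = 0.04 × 1.02 × 1.36 = 0.0555
σ²_T = Σσ²ᵢ + 2·Σσ_ij = 7.7910 + 2 × 1.9661 = 11.7232
α = (4/3)·(1 − 7.7910/11.7232) = 0.447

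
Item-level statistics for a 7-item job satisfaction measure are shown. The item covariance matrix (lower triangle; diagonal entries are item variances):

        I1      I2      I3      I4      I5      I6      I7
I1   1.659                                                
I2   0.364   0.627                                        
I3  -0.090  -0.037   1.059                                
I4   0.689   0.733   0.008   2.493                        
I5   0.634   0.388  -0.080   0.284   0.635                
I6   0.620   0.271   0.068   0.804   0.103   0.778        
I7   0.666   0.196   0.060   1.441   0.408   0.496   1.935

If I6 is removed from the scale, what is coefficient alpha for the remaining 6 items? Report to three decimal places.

Remaining items: I1, I2, I3, I4, I5, I7 (k = 6).
ΣVar(i) = 1.659 + 0.627 + 1.059 + 2.493 + 0.635 + 1.935 = 8.408
σ²_T = 8.408 + 2 × 5.664 = 19.736
α (item deleted) = (6/5)·(1 − 8.408/19.736) = 0.689

α = 0.689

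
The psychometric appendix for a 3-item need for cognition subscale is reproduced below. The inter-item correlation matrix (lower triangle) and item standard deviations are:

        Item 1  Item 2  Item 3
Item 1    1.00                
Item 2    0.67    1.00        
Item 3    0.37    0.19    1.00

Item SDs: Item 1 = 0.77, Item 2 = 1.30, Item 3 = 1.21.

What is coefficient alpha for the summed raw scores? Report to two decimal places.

Σσ²ᵢ = 0.77² + 1.30² + 1.21² = 3.7470
Covariances σ_ij = r_ij · s_i · s_j:
  σ(Item 1,Item 2) = 0.67 × 0.77 × 1.30 = 0.6707
  σ(Item 1,Item 3) = 0.37 × 0.77 × 1.21 = 0.3447
  σ(Item 2,Item 3) = 0.19 × 1.30 × 1.21 = 0.2989
σ²_T = Σσ²ᵢ + 2·Σσ_ij = 3.7470 + 2 × 1.3143 = 6.3756
α = (3/2)·(1 − 3.7470/6.3756) = 0.62

coefficient alpha = 0.62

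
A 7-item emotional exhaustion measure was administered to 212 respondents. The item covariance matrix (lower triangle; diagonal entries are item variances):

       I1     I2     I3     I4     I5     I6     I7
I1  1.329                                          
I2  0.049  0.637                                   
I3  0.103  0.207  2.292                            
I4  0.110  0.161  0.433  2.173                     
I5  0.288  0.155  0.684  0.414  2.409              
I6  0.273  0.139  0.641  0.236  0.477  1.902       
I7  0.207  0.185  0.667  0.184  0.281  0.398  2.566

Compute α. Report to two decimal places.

α = 0.57

Σσ²ᵢ = 1.329 + 0.637 + 2.292 + 2.173 + 2.409 + 1.902 + 2.566 = 13.308
Sum of the distinct covariances = 6.292
total variance = 13.308 + 2 × 6.292 = 25.892
α = (k/(k−1))·(1 − Σσ²ᵢ/total variance) = (7/6)·(1 − 13.308/25.892) = 0.57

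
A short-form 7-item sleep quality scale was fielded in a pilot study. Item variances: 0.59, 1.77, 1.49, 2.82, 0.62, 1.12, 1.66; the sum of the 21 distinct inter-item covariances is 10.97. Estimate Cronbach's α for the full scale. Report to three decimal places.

Σσᵢ² = 0.59 + 1.77 + 1.49 + 2.82 + 0.62 + 1.12 + 1.66 = 10.07
Sum of distinct covariances = 10.97
σ²_total = Σσᵢ² + 2·Σcov = 10.07 + 2 × 10.97 = 32.01
α = (7/6)·(1 − 10.07/32.01) = 0.800

α = 0.800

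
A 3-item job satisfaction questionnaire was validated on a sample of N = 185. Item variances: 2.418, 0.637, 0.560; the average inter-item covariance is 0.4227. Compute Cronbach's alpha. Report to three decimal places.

α = 0.618

Σσ²ᵢ = 2.418 + 0.637 + 0.560 = 3.615
Sum of the 3 distinct covariances = 3 × 0.4227 = 1.2681
σ²_total = Σσ²ᵢ + 2·Σcov = 3.615 + 2 × 1.2681 = 6.1512
α = (3/2)·(1 − 3.615/6.1512) = 0.618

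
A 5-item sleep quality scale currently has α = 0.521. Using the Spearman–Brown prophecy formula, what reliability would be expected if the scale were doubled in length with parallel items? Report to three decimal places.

predicted reliability = 0.685

Length factor m = 2
α' = m·α / (1 + (m−1)·α)
   = 2 × 0.521 / (1 + (2 − 1) × 0.521)
   = 1.0420 / 1.5210 = 0.685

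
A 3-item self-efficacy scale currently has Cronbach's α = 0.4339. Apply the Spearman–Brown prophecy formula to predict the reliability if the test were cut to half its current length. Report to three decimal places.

Length factor m = 1/2
α' = m·α / (1 − (1−m)·α)
   = 1/2 × 0.4339 / (1 − (1 − 1/2) × 0.4339)
   = 0.2170 / 0.7831 = 0.277

predicted reliability = 0.277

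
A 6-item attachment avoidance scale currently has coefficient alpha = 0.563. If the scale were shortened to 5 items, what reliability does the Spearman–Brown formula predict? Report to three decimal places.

Length factor m = 5/6 = 0.8333
α' = m·α / (1 − (1−m)·α)
   = 5/6 × 0.563 / (1 − (1 − 5/6) × 0.563)
   = 0.4692 / 0.9062 = 0.518

predicted reliability = 0.518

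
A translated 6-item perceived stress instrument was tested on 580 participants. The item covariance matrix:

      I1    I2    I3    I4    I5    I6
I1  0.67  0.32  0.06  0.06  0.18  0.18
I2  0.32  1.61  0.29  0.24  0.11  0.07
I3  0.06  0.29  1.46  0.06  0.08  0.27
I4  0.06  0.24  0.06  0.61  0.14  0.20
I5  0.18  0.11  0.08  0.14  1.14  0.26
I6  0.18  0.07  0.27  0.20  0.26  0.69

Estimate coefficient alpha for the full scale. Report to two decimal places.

sum of item variances = 0.67 + 1.61 + 1.46 + 0.61 + 1.14 + 0.69 = 6.18
Σ_{i<j} σ_ij = 2.52
σ²_total = 6.18 + 2 × 2.52 = 11.22
α = (k/(k−1))·(1 − sum of item variances/σ²_total) = (6/5)·(1 − 6.18/11.22) = 0.54

coefficient alpha = 0.54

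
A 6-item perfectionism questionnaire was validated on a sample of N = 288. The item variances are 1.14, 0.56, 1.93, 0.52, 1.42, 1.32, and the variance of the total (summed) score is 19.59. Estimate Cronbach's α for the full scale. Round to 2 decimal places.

Σσ²ᵢ = 1.14 + 0.56 + 1.93 + 0.52 + 1.42 + 1.32 = 6.89
α = (k/(k−1))·(1 − Σσ²ᵢ/σ²_total) = (6/5)·(1 − 6.89/19.59) = 0.78

α = 0.78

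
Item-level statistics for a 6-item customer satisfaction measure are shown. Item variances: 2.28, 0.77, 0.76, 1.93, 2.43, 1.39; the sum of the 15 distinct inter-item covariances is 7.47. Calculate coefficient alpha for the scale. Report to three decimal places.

α = 0.732

Σσᵢ² = 2.28 + 0.77 + 0.76 + 1.93 + 2.43 + 1.39 = 9.56
Sum of distinct covariances = 7.47
total variance = Σσᵢ² + 2·Σcov = 9.56 + 2 × 7.47 = 24.50
α = (6/5)·(1 − 9.56/24.50) = 0.732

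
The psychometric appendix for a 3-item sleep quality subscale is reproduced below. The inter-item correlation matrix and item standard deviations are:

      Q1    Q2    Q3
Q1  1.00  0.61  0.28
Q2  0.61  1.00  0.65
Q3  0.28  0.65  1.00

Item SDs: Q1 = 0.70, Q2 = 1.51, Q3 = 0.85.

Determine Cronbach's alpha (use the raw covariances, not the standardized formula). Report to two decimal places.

Σσ²ᵢ = 0.70² + 1.51² + 0.85² = 3.4926
Covariances σ_ij = r_ij · s_i · s_j:
  σ(Q1,Q2) = 0.61 × 0.70 × 1.51 = 0.6448
  σ(Q1,Q3) = 0.28 × 0.70 × 0.85 = 0.1666
  σ(Q2,Q3) = 0.65 × 1.51 × 0.85 = 0.8343
σ²_T = Σσ²ᵢ + 2·Σσ_ij = 3.4926 + 2 × 1.6457 = 6.7840
α = (3/2)·(1 − 3.4926/6.7840) = 0.73

Cronbach's alpha = 0.73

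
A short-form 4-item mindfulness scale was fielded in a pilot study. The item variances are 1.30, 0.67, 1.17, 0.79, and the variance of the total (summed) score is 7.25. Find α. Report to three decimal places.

α = 0.611

Σσ²ᵢ = 1.30 + 0.67 + 1.17 + 0.79 = 3.93
α = (k/(k−1))·(1 − Σσ²ᵢ/Var(T)) = (4/3)·(1 − 3.93/7.25) = 0.611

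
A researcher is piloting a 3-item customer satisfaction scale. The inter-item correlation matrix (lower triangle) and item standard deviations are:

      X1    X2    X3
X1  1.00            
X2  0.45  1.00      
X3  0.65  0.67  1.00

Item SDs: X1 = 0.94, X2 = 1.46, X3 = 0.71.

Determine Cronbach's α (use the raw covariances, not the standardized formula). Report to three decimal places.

Σσ²ᵢ = 0.94² + 1.46² + 0.71² = 3.5193
Covariances σ_ij = r_ij · s_i · s_j:
  σ(X1,X2) = 0.45 × 0.94 × 1.46 = 0.6176
  σ(X1,X3) = 0.65 × 0.94 × 0.71 = 0.4338
  σ(X2,X3) = 0.67 × 1.46 × 0.71 = 0.6945
σ²_T = Σσ²ᵢ + 2·Σσ_ij = 3.5193 + 2 × 1.7459 = 7.0111
α = (3/2)·(1 − 3.5193/7.0111) = 0.747

α = 0.747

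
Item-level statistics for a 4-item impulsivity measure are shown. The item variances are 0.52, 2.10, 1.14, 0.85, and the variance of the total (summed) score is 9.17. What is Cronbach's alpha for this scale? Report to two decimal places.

Cronbach's alpha = 0.66

sum of item variances = 0.52 + 2.10 + 1.14 + 0.85 = 4.61
α = (k/(k−1))·(1 − sum of item variances/total variance) = (4/3)·(1 − 4.61/9.17) = 0.66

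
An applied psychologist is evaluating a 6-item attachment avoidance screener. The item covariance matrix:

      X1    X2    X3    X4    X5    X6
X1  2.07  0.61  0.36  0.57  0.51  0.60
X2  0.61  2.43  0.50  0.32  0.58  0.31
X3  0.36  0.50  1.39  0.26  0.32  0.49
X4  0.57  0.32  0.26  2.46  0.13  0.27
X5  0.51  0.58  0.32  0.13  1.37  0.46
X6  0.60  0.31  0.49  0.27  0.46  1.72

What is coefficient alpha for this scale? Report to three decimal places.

α = 0.628

ΣVar(i) = 2.07 + 2.43 + 1.39 + 2.46 + 1.37 + 1.72 = 11.44
Sum of off-diagonal covariances = 6.29
Var(T) = 11.44 + 2 × 6.29 = 24.02
α = (k/(k−1))·(1 − ΣVar(i)/Var(T)) = (6/5)·(1 − 11.44/24.02) = 0.628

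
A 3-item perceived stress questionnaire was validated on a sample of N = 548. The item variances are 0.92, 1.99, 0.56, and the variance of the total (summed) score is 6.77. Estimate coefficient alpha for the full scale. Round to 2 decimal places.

Σσᵢ² = 0.92 + 1.99 + 0.56 = 3.47
α = (k/(k−1))·(1 − Σσᵢ²/σ²_total) = (3/2)·(1 − 3.47/6.77) = 0.73

coefficient alpha = 0.73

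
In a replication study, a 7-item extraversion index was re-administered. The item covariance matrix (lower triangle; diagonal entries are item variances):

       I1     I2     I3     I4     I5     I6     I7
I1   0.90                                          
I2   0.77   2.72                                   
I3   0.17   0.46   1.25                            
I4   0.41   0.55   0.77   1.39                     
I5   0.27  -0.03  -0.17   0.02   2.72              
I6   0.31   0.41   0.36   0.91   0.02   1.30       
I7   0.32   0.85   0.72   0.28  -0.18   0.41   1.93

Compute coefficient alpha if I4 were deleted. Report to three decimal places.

Remaining items: I1, I2, I3, I5, I6, I7 (k = 6).
sum of item variances = 0.90 + 2.72 + 1.25 + 2.72 + 1.30 + 1.93 = 10.82
σ²_total = 10.82 + 2 × 4.69 = 20.20
α (item deleted) = (6/5)·(1 − 10.82/20.20) = 0.557

α = 0.557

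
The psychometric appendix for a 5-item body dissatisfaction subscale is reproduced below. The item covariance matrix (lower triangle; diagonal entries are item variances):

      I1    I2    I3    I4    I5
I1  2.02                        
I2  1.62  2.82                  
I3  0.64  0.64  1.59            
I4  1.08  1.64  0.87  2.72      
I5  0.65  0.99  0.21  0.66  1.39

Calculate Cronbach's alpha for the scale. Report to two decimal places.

Σσ²ᵢ = 2.02 + 2.82 + 1.59 + 2.72 + 1.39 = 10.54
Σ_{i<j} σ_ij = 9.00
total variance = 10.54 + 2 × 9.00 = 28.54
α = (k/(k−1))·(1 − Σσ²ᵢ/total variance) = (5/4)·(1 − 10.54/28.54) = 0.79

Cronbach's alpha = 0.79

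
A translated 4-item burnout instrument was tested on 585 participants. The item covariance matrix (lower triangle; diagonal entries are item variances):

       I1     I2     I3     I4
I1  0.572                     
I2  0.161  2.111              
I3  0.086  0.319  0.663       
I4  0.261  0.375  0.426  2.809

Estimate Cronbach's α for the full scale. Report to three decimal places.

ΣVar(i) = 0.572 + 2.111 + 0.663 + 2.809 = 6.155
Σ_{i<j} σ_ij = 1.628
Var(T) = 6.155 + 2 × 1.628 = 9.411
α = (k/(k−1))·(1 − ΣVar(i)/Var(T)) = (4/3)·(1 − 6.155/9.411) = 0.461

Cronbach's α = 0.461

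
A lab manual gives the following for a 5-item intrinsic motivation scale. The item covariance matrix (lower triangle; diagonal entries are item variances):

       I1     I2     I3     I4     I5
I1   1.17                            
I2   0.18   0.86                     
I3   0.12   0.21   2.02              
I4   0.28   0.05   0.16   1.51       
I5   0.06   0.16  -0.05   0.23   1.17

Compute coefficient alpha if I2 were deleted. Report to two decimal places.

Remaining items: I1, I3, I4, I5 (k = 4).
ΣVar(i) = 1.17 + 2.02 + 1.51 + 1.17 = 5.87
σ²_T = 5.87 + 2 × 0.80 = 7.47
α (item deleted) = (4/3)·(1 − 5.87/7.47) = 0.29

coefficient alpha = 0.29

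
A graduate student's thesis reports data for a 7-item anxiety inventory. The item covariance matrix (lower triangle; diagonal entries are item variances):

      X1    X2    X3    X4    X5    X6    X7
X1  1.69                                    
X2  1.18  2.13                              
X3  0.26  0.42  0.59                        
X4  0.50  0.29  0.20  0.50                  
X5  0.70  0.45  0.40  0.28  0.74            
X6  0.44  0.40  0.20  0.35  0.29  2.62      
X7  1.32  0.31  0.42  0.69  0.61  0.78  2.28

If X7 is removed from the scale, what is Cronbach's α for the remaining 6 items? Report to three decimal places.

Remaining items: X1, X2, X3, X4, X5, X6 (k = 6).
Σσᵢ² = 1.69 + 2.13 + 0.59 + 0.50 + 0.74 + 2.62 = 8.27
Var(T) = 8.27 + 2 × 6.36 = 20.99
α (item deleted) = (6/5)·(1 − 8.27/20.99) = 0.727

α = 0.727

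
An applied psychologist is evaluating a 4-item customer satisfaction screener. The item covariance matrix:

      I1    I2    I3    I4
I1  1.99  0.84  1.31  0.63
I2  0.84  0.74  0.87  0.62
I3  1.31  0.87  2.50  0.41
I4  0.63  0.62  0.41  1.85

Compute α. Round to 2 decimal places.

ΣVar(i) = 1.99 + 0.74 + 2.50 + 1.85 = 7.08
Sum of the distinct covariances = 4.68
σ²_total = 7.08 + 2 × 4.68 = 16.44
α = (k/(k−1))·(1 − ΣVar(i)/σ²_total) = (4/3)·(1 − 7.08/16.44) = 0.76

α = 0.76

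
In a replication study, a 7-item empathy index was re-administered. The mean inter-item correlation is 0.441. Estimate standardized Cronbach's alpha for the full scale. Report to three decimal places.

α = 0.847

Standardized α = k·r̄ / (1 + (k−1)·r̄) = 7 × 0.441 / (1 + 6 × 0.441)
  = 3.0870 / 3.6460 = 0.847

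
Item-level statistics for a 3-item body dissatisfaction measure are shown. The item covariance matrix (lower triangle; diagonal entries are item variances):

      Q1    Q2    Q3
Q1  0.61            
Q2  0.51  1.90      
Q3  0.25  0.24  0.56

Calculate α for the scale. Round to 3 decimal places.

ΣVar(i) = 0.61 + 1.90 + 0.56 = 3.07
Sum of the distinct covariances = 1.00
total variance = 3.07 + 2 × 1.00 = 5.07
α = (k/(k−1))·(1 − ΣVar(i)/total variance) = (3/2)·(1 − 3.07/5.07) = 0.592

α = 0.592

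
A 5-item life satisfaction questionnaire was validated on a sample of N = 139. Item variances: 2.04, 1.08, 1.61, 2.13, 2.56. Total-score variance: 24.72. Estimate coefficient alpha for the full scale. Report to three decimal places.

coefficient alpha = 0.774

Σσ²ᵢ = 2.04 + 1.08 + 1.61 + 2.13 + 2.56 = 9.42
α = (k/(k−1))·(1 − Σσ²ᵢ/σ²_T) = (5/4)·(1 − 9.42/24.72) = 0.774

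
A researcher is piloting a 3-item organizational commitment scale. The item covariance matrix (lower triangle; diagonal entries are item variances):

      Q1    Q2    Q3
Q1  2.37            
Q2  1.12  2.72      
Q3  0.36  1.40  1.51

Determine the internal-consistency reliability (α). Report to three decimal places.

α = 0.699

Σσᵢ² = 2.37 + 2.72 + 1.51 = 6.60
Σ_{i<j} σ_ij = 2.88
total variance = 6.60 + 2 × 2.88 = 12.36
α = (k/(k−1))·(1 − Σσᵢ²/total variance) = (3/2)·(1 − 6.60/12.36) = 0.699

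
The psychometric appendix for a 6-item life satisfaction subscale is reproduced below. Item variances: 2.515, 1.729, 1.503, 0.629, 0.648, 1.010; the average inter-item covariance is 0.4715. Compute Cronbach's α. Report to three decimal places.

Cronbach's α = 0.765

Σσ²ᵢ = 2.515 + 1.729 + 1.503 + 0.629 + 0.648 + 1.010 = 8.034
Sum of the 15 distinct covariances = 15 × 0.4715 = 7.0725
total variance = Σσ²ᵢ + 2·Σcov = 8.034 + 2 × 7.0725 = 22.1790
α = (6/5)·(1 − 8.034/22.1790) = 0.765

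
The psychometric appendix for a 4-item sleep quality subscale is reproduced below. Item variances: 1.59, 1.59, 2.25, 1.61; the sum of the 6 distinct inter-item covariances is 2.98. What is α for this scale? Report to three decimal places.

α = 0.611

Σσ²ᵢ = 1.59 + 1.59 + 2.25 + 1.61 = 7.04
Sum of distinct covariances = 2.98
σ²_T = Σσ²ᵢ + 2·Σcov = 7.04 + 2 × 2.98 = 13.00
α = (4/3)·(1 − 7.04/13.00) = 0.611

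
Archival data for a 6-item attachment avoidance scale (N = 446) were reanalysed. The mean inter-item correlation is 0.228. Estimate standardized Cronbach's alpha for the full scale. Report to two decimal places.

Standardized α = k·r̄ / (1 + (k−1)·r̄) = 6 × 0.228 / (1 + 5 × 0.228)
  = 1.3680 / 2.1400 = 0.64

standardized Cronbach's alpha = 0.64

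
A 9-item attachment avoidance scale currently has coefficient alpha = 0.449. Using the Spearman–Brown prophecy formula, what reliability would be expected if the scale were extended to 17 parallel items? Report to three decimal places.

Length factor m = 17/9 = 1.8889
α' = m·α / (1 + (m−1)·α)
   = 17/9 × 0.449 / (1 + (17/9 − 1) × 0.449)
   = 0.8481 / 1.3991 = 0.606

predicted reliability = 0.606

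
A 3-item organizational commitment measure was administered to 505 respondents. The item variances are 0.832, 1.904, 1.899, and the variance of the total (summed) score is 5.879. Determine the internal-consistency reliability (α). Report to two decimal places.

α = 0.32

Σσ²ᵢ = 0.832 + 1.904 + 1.899 = 4.635
α = (k/(k−1))·(1 − Σσ²ᵢ/total variance) = (3/2)·(1 − 4.635/5.879) = 0.32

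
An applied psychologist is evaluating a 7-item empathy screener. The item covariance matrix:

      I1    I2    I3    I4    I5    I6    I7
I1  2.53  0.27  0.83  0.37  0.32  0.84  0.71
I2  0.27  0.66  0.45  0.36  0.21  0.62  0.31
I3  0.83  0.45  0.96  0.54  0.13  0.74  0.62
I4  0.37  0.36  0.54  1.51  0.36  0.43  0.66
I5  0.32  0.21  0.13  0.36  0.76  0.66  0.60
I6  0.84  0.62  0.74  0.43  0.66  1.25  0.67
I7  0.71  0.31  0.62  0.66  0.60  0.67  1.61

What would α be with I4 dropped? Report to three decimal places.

Remaining items: I1, I2, I3, I5, I6, I7 (k = 6).
Σσᵢ² = 2.53 + 0.66 + 0.96 + 0.76 + 1.25 + 1.61 = 7.77
σ²_total = 7.77 + 2 × 7.98 = 23.73
α (item deleted) = (6/5)·(1 − 7.77/23.73) = 0.807

α = 0.807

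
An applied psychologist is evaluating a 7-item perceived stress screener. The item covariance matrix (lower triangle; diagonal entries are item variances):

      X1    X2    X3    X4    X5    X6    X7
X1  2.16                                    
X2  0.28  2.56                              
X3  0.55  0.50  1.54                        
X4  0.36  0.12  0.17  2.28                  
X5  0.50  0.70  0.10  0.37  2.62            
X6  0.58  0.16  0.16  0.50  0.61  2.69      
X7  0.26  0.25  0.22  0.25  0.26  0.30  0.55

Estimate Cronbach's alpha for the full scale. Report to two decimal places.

Cronbach's alpha = 0.58

Σσᵢ² = 2.16 + 2.56 + 1.54 + 2.28 + 2.62 + 2.69 + 0.55 = 14.40
Sum of off-diagonal covariances = 7.20
total variance = 14.40 + 2 × 7.20 = 28.80
α = (k/(k−1))·(1 − Σσᵢ²/total variance) = (7/6)·(1 − 14.40/28.80) = 0.58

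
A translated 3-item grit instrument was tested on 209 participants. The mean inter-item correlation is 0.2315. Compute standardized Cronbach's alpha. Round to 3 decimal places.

standardized Cronbach's alpha = 0.475

Standardized α = k·r̄ / (1 + (k−1)·r̄) = 3 × 0.2315 / (1 + 2 × 0.2315)
  = 0.6945 / 1.4630 = 0.475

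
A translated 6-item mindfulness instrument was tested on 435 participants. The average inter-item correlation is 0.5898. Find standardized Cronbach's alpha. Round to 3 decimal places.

α = 0.896

Standardized α = k·r̄ / (1 + (k−1)·r̄) = 6 × 0.5898 / (1 + 5 × 0.5898)
  = 3.5388 / 3.9490 = 0.896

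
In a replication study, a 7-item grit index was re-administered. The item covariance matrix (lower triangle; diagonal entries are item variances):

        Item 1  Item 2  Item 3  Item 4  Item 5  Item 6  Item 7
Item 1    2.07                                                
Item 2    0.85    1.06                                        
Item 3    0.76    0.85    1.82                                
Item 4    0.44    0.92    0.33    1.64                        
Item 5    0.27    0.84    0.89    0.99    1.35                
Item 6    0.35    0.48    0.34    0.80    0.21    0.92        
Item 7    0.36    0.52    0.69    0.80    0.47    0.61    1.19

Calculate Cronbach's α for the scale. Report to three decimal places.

Cronbach's α = 0.837

Σσᵢ² = 2.07 + 1.06 + 1.82 + 1.64 + 1.35 + 0.92 + 1.19 = 10.05
Sum of the distinct covariances = 12.77
total variance = 10.05 + 2 × 12.77 = 35.59
α = (k/(k−1))·(1 − Σσᵢ²/total variance) = (7/6)·(1 − 10.05/35.59) = 0.837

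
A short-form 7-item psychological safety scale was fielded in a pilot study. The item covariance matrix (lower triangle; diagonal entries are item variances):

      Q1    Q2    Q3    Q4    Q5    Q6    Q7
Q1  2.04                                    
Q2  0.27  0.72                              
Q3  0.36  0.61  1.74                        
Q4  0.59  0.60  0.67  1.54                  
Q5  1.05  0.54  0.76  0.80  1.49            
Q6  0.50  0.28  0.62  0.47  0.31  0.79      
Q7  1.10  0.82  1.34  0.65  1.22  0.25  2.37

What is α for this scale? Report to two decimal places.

Σσᵢ² = 2.04 + 0.72 + 1.74 + 1.54 + 1.49 + 0.79 + 2.37 = 10.69
Sum of off-diagonal covariances = 13.81
total variance = 10.69 + 2 × 13.81 = 38.31
α = (k/(k−1))·(1 − Σσᵢ²/total variance) = (7/6)·(1 − 10.69/38.31) = 0.84

α = 0.84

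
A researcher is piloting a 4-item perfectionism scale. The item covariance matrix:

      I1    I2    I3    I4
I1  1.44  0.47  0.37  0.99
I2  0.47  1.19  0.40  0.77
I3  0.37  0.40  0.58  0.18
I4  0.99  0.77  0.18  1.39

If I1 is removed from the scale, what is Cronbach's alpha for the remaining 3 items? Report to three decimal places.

α = 0.691

Remaining items: I2, I3, I4 (k = 3).
ΣVar(i) = 1.19 + 0.58 + 1.39 = 3.16
σ²_T = 3.16 + 2 × 1.35 = 5.86
α (item deleted) = (3/2)·(1 − 3.16/5.86) = 0.691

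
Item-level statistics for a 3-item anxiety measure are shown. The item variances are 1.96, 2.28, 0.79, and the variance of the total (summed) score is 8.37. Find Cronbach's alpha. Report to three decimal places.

sum of item variances = 1.96 + 2.28 + 0.79 = 5.03
α = (k/(k−1))·(1 − sum of item variances/σ²_total) = (3/2)·(1 − 5.03/8.37) = 0.599

Cronbach's alpha = 0.599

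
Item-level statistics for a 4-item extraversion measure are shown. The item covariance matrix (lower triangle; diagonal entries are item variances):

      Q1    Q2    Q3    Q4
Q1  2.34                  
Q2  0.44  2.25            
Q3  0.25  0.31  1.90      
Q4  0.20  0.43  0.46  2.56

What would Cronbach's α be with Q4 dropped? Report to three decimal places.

Remaining items: Q1, Q2, Q3 (k = 3).
sum of item variances = 2.34 + 2.25 + 1.90 = 6.49
Var(T) = 6.49 + 2 × 1.00 = 8.49
α (item deleted) = (3/2)·(1 − 6.49/8.49) = 0.353

Cronbach's α = 0.353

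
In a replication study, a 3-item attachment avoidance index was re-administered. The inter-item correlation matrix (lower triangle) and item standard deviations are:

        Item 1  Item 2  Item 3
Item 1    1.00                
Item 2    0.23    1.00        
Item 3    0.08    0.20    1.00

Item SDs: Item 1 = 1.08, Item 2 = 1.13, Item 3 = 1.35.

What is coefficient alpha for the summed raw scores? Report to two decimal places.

Σσ²ᵢ = 1.08² + 1.13² + 1.35² = 4.2658
Covariances σ_ij = r_ij · s_i · s_j:
  σ(Item 1,Item 2) = 0.23 × 1.08 × 1.13 = 0.2807
  σ(Item 1,Item 3) = 0.08 × 1.08 × 1.35 = 0.1166
  σ(Item 2,Item 3) = 0.20 × 1.13 × 1.35 = 0.3051
σ²_T = Σσ²ᵢ + 2·Σσ_ij = 4.2658 + 2 × 0.7024 = 5.6706
α = (3/2)·(1 − 4.2658/5.6706) = 0.37

coefficient alpha = 0.37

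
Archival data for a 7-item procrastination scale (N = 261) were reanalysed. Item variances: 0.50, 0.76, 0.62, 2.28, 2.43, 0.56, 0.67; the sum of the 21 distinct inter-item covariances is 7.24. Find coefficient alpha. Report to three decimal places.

Σσ²ᵢ = 0.50 + 0.76 + 0.62 + 2.28 + 2.43 + 0.56 + 0.67 = 7.82
Sum of distinct covariances = 7.24
σ²_T = Σσ²ᵢ + 2·Σcov = 7.82 + 2 × 7.24 = 22.30
α = (7/6)·(1 − 7.82/22.30) = 0.758

α = 0.758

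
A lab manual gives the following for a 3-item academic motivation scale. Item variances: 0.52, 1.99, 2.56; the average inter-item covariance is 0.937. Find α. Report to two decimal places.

α = 0.79

ΣVar(i) = 0.52 + 1.99 + 2.56 = 5.07
Sum of the 3 distinct covariances = 3 × 0.937 = 2.811
Var(T) = ΣVar(i) + 2·Σcov = 5.07 + 2 × 2.811 = 10.692
α = (3/2)·(1 − 5.07/10.692) = 0.79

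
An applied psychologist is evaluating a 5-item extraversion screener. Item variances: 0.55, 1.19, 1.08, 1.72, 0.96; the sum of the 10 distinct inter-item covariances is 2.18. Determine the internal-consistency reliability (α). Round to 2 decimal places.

ΣVar(i) = 0.55 + 1.19 + 1.08 + 1.72 + 0.96 = 5.50
Sum of distinct covariances = 2.18
σ²_total = ΣVar(i) + 2·Σcov = 5.50 + 2 × 2.18 = 9.86
α = (5/4)·(1 − 5.50/9.86) = 0.55

α = 0.55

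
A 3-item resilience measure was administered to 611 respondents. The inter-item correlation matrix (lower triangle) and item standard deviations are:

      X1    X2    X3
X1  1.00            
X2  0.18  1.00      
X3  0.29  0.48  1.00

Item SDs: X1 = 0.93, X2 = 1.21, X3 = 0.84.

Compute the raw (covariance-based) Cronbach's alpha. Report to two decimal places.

Σσ²ᵢ = 0.93² + 1.21² + 0.84² = 3.0346
Covariances σ_ij = r_ij · s_i · s_j:
  σ(X1,X2) = 0.18 × 0.93 × 1.21 = 0.2026
  σ(X1,X3) = 0.29 × 0.93 × 0.84 = 0.2265
  σ(X2,X3) = 0.48 × 1.21 × 0.84 = 0.4879
σ²_T = Σσ²ᵢ + 2·Σσ_ij = 3.0346 + 2 × 0.9170 = 4.8686
α = (3/2)·(1 − 3.0346/4.8686) = 0.57

Cronbach's alpha = 0.57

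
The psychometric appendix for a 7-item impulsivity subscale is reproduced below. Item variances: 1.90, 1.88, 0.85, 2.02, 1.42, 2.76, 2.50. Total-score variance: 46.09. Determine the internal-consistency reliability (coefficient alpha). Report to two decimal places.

coefficient alpha = 0.83

Σσᵢ² = 1.90 + 1.88 + 0.85 + 2.02 + 1.42 + 2.76 + 2.50 = 13.33
α = (k/(k−1))·(1 − Σσᵢ²/σ²_total) = (7/6)·(1 − 13.33/46.09) = 0.83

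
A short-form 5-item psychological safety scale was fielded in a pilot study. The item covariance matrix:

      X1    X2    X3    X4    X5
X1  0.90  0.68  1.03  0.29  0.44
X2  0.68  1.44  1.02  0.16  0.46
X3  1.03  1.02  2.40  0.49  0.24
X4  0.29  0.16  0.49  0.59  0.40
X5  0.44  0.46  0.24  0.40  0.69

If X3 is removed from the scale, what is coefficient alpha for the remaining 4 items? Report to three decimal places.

Remaining items: X1, X2, X4, X5 (k = 4).
Σσᵢ² = 0.90 + 1.44 + 0.59 + 0.69 = 3.62
total variance = 3.62 + 2 × 2.43 = 8.48
α (item deleted) = (4/3)·(1 − 3.62/8.48) = 0.764

coefficient alpha = 0.764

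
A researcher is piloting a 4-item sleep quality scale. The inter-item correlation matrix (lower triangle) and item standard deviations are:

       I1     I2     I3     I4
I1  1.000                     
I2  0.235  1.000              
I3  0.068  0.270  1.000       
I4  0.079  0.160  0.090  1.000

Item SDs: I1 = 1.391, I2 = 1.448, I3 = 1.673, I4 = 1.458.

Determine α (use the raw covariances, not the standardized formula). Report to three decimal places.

Σσ²ᵢ = 1.391² + 1.448² + 1.673² + 1.458² = 8.9563
Covariances σ_ij = r_ij · s_i · s_j:
  σ(I1,I2) = 0.235 × 1.391 × 1.448 = 0.4733
  σ(I1,I3) = 0.068 × 1.391 × 1.673 = 0.1582
  σ(I1,I4) = 0.079 × 1.391 × 1.458 = 0.1602
  σ(I2,I3) = 0.270 × 1.448 × 1.673 = 0.6541
  σ(I2,I4) = 0.160 × 1.448 × 1.458 = 0.3378
  σ(I3,I4) = 0.090 × 1.673 × 1.458 = 0.2195
σ²_T = Σσ²ᵢ + 2·Σσ_ij = 8.9563 + 2 × 2.0031 = 12.9625
α = (4/3)·(1 − 8.9563/12.9625) = 0.412

α = 0.412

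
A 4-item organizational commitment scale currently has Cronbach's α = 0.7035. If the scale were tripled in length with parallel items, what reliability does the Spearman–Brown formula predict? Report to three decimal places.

predicted reliability = 0.877

Length factor m = 3
α' = m·α / (1 + (m−1)·α)
   = 3 × 0.7035 / (1 + (3 − 1) × 0.7035)
   = 2.1105 / 2.4070 = 0.877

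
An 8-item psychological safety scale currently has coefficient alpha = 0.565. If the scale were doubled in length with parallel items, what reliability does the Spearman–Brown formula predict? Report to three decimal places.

Length factor m = 2
α' = m·α / (1 + (m−1)·α)
   = 2 × 0.565 / (1 + (2 − 1) × 0.565)
   = 1.1300 / 1.5650 = 0.722

predicted reliability = 0.722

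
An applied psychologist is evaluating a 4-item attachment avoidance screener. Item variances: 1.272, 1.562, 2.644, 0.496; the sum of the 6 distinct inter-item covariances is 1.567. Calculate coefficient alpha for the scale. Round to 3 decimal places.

α = 0.459

Σσᵢ² = 1.272 + 1.562 + 2.644 + 0.496 = 5.974
Sum of distinct covariances = 1.567
total variance = Σσᵢ² + 2·Σcov = 5.974 + 2 × 1.567 = 9.108
α = (4/3)·(1 − 5.974/9.108) = 0.459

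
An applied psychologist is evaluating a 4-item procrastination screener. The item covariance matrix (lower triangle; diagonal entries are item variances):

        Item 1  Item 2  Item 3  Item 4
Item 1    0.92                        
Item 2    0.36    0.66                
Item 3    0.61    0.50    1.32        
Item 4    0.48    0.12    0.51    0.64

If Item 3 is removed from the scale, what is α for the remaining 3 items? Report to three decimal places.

α = 0.696

Remaining items: Item 1, Item 2, Item 4 (k = 3).
Σσᵢ² = 0.92 + 0.66 + 0.64 = 2.22
Var(T) = 2.22 + 2 × 0.96 = 4.14
α (item deleted) = (3/2)·(1 − 2.22/4.14) = 0.696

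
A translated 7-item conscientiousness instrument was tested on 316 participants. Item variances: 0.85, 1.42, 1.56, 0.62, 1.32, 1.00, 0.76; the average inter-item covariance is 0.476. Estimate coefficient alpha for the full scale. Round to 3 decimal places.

coefficient alpha = 0.847

sum of item variances = 0.85 + 1.42 + 1.56 + 0.62 + 1.32 + 1.00 + 0.76 = 7.53
Sum of the 21 distinct covariances = 21 × 0.476 = 9.996
σ²_total = sum of item variances + 2·Σcov = 7.53 + 2 × 9.996 = 27.522
α = (7/6)·(1 − 7.53/27.522) = 0.847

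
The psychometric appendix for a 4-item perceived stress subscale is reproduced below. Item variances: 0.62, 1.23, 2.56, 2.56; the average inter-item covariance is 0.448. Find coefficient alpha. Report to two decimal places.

coefficient alpha = 0.58

sum of item variances = 0.62 + 1.23 + 2.56 + 2.56 = 6.97
Sum of the 6 distinct covariances = 6 × 0.448 = 2.688
σ²_total = sum of item variances + 2·Σcov = 6.97 + 2 × 2.688 = 12.346
α = (4/3)·(1 − 6.97/12.346) = 0.58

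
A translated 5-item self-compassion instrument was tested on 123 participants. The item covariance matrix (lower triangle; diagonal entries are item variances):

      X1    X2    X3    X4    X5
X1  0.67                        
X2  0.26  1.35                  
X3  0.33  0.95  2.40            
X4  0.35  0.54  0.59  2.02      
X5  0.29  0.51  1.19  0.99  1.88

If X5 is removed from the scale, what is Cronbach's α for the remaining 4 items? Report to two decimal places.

Cronbach's α = 0.65

Remaining items: X1, X2, X3, X4 (k = 4).
Σσᵢ² = 0.67 + 1.35 + 2.40 + 2.02 = 6.44
σ²_total = 6.44 + 2 × 3.02 = 12.48
α (item deleted) = (4/3)·(1 − 6.44/12.48) = 0.65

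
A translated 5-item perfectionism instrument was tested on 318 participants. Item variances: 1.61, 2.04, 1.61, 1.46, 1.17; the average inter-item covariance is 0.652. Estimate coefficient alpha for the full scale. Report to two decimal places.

coefficient alpha = 0.78

sum of item variances = 1.61 + 2.04 + 1.61 + 1.46 + 1.17 = 7.89
Sum of the 10 distinct covariances = 10 × 0.652 = 6.520
σ²_total = sum of item variances + 2·Σcov = 7.89 + 2 × 6.520 = 20.930
α = (5/4)·(1 − 7.89/20.930) = 0.78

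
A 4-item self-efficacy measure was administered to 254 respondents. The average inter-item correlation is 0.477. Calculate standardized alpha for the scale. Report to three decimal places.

Standardized α = k·r̄ / (1 + (k−1)·r̄) = 4 × 0.477 / (1 + 3 × 0.477)
  = 1.9080 / 2.4310 = 0.785

α = 0.785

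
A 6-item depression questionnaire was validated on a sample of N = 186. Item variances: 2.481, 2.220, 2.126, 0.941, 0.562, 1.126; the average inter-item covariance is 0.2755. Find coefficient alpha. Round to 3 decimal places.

α = 0.560

ΣVar(i) = 2.481 + 2.220 + 2.126 + 0.941 + 0.562 + 1.126 = 9.456
Sum of the 15 distinct covariances = 15 × 0.2755 = 4.1325
σ²_total = ΣVar(i) + 2·Σcov = 9.456 + 2 × 4.1325 = 17.7210
α = (6/5)·(1 − 9.456/17.7210) = 0.560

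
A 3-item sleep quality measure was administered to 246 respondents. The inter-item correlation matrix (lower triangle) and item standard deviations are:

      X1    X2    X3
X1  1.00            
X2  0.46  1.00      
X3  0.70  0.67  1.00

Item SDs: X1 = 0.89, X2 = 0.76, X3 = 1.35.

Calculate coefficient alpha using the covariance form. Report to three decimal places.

α = 0.803

Σσ²ᵢ = 0.89² + 0.76² + 1.35² = 3.1922
Covariances σ_ij = r_ij · s_i · s_j:
  σ(X1,X2) = 0.46 × 0.89 × 0.76 = 0.3111
  σ(X1,X3) = 0.70 × 0.89 × 1.35 = 0.8411
  σ(X2,X3) = 0.67 × 0.76 × 1.35 = 0.6874
σ²_T = Σσ²ᵢ + 2·Σσ_ij = 3.1922 + 2 × 1.8396 = 6.8714
α = (3/2)·(1 − 3.1922/6.8714) = 0.803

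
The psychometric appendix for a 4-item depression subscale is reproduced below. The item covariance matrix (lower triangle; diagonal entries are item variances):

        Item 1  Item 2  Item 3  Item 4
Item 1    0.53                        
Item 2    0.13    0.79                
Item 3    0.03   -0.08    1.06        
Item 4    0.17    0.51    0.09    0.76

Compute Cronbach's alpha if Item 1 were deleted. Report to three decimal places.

Remaining items: Item 2, Item 3, Item 4 (k = 3).
Σσᵢ² = 0.79 + 1.06 + 0.76 = 2.61
σ²_total = 2.61 + 2 × 0.52 = 3.65
α (item deleted) = (3/2)·(1 − 2.61/3.65) = 0.427

α = 0.427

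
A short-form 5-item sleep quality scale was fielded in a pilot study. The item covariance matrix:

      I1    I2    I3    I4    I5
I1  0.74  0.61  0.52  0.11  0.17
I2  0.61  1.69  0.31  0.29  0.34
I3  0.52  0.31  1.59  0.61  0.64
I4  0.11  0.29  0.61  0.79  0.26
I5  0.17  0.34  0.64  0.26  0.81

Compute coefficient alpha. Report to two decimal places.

coefficient alpha = 0.72

sum of item variances = 0.74 + 1.69 + 1.59 + 0.79 + 0.81 = 5.62
Sum of off-diagonal covariances = 3.86
total variance = 5.62 + 2 × 3.86 = 13.34
α = (k/(k−1))·(1 − sum of item variances/total variance) = (5/4)·(1 − 5.62/13.34) = 0.72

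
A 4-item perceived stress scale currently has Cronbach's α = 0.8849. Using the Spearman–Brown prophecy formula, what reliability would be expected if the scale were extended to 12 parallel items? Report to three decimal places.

predicted reliability = 0.958

Length factor m = 12/4 = 3.0000
α' = m·α / (1 + (m−1)·α)
   = 12/4 × 0.8849 / (1 + (12/4 − 1) × 0.8849)
   = 2.6547 / 2.7698 = 0.958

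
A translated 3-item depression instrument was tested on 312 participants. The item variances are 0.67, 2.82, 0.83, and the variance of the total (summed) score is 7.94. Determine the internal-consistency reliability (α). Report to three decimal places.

Σσᵢ² = 0.67 + 2.82 + 0.83 = 4.32
α = (k/(k−1))·(1 − Σσᵢ²/σ²_total) = (3/2)·(1 − 4.32/7.94) = 0.684

α = 0.684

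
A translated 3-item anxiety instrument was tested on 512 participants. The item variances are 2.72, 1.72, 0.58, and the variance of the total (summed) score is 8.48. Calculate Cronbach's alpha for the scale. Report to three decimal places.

Cronbach's alpha = 0.612

sum of item variances = 2.72 + 1.72 + 0.58 = 5.02
α = (k/(k−1))·(1 − sum of item variances/total variance) = (3/2)·(1 − 5.02/8.48) = 0.612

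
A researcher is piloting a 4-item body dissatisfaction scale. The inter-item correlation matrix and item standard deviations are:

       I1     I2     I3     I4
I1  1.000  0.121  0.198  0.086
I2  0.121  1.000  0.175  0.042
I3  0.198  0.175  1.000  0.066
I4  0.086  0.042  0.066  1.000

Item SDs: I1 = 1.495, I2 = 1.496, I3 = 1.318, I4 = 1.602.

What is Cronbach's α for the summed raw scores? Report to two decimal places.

Σσ²ᵢ = 1.495² + 1.496² + 1.318² + 1.602² = 8.7766
Covariances σ_ij = r_ij · s_i · s_j:
  σ(I1,I2) = 0.121 × 1.495 × 1.496 = 0.2706
  σ(I1,I3) = 0.198 × 1.495 × 1.318 = 0.3901
  σ(I1,I4) = 0.086 × 1.495 × 1.602 = 0.2060
  σ(I2,I3) = 0.175 × 1.496 × 1.318 = 0.3451
  σ(I2,I4) = 0.042 × 1.496 × 1.602 = 0.1007
  σ(I3,I4) = 0.066 × 1.318 × 1.602 = 0.1394
σ²_T = Σσ²ᵢ + 2·Σσ_ij = 8.7766 + 2 × 1.4519 = 11.6804
α = (4/3)·(1 − 8.7766/11.6804) = 0.33

Cronbach's α = 0.33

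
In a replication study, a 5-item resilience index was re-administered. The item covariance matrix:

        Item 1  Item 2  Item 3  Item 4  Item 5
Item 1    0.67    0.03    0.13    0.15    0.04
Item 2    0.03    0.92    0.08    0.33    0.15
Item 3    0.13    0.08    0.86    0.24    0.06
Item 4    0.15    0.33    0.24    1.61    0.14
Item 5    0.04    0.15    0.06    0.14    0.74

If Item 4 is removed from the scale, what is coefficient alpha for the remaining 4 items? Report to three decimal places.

Remaining items: Item 1, Item 2, Item 3, Item 5 (k = 4).
sum of item variances = 0.67 + 0.92 + 0.86 + 0.74 = 3.19
Var(T) = 3.19 + 2 × 0.49 = 4.17
α (item deleted) = (4/3)·(1 − 3.19/4.17) = 0.313

α = 0.313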